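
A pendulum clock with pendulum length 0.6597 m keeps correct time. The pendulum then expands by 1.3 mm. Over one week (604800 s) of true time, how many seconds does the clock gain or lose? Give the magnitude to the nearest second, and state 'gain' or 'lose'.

T ∝ √L, so T'/T = √(0.66100/0.6597) = 1.00098.
In 604800 s of true time the clock registers 604800/1.00098 = 604205.0 s, so it loses 595 s.

lose 595 s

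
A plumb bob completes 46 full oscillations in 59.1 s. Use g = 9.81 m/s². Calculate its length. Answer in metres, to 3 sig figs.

0.410 m

T = 59.1/46 = 1.285 s.
From T = 2π√(L/g), L = gT²/(4π²) = 9.81 × 1.285²/(4π²) = 0.410 m.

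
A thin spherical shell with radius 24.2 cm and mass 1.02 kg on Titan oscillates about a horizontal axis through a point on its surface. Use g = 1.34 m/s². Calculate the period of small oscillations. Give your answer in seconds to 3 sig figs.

3.45 s

I_cm = (2/3)mr² = 0.03982 kg·m². The pivot is at distance d = 0.242 m from the centre of mass.
By the parallel-axis theorem, I = I_cm + md² = 0.03982 + 0.05974 = 0.09956 kg·m².
T = 2π√(I/(mgd)) = 2π√(0.09956/(1.02 × 1.34 × 0.242)) = 3.45 s.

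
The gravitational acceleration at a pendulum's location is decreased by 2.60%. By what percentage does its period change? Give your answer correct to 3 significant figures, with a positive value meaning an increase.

1.33%

T ∝ 1/√g, so T'/T = 1/√(0.9740) = 1.013.
Percentage change in T = (1.013 − 1) × 100% = 1.33%.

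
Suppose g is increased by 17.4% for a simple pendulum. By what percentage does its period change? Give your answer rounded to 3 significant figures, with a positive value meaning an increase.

T ∝ 1/√g, so T'/T = 1/√(1.174) = 0.9229.
Percentage change in T = (0.9229 − 1) × 100% = -7.71%.

-7.71%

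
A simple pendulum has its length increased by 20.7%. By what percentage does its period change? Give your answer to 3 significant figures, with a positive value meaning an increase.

T ∝ √L, so T'/T = √(1.207) = 1.099.
Percentage change in T = (1.099 − 1) × 100% = 9.86%.

9.86%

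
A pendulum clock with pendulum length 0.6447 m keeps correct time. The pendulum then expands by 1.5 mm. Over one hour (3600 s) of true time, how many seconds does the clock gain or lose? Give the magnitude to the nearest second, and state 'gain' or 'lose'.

T ∝ √L, so T'/T = √(0.64620/0.6447) = 1.00116.
In 3600 s of true time the clock registers 3600/1.00116 = 3595.8 s, so it loses 4 s.

lose 4 s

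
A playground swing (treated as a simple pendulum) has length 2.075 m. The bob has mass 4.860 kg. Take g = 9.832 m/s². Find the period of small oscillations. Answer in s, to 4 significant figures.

2.886 s

T = 2π√(L/g) = 2π√(2.075/9.832) = 2π × 0.45940 = 2.886 s.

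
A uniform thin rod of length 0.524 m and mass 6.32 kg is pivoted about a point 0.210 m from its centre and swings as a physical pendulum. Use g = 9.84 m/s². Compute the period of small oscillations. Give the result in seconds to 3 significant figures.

1.13 s

For a physical pendulum T = 2π√(I/(mgd)), with d = 0.2100 m from pivot to centre of mass.
I_cm = mL²/12 = 6.32 × 0.524²/12 = 0.1446 kg·m²; I = I_cm + md² = 0.1446 + 6.32 × 0.2100² = 0.4233 kg·m².
T = 2π√(0.4233/(6.32 × 9.84 × 0.2100)) = 1.13 s.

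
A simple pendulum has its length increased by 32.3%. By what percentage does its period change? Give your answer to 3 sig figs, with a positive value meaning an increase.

T ∝ √L, so T'/T = √(1.323) = 1.150.
Percentage change in T = (1.150 − 1) × 100% = 15.0%.

15.0%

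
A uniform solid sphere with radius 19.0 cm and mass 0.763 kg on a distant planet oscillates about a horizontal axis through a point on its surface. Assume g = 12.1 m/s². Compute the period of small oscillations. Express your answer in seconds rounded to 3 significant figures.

I_cm = (2/5)mr² = 0.01102 kg·m². The pivot is at distance d = 0.190 m from the centre of mass.
By the parallel-axis theorem, I = I_cm + md² = 0.01102 + 0.02754 = 0.03856 kg·m².
T = 2π√(I/(mgd)) = 2π√(0.03856/(0.763 × 12.1 × 0.190)) = 0.932 s.

0.932 s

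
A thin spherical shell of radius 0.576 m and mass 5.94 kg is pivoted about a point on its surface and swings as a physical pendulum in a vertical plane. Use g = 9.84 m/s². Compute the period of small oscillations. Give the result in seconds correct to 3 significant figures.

1.96 s

I_cm = (2/3)mr² = 1.314 kg·m². The pivot is at distance d = 0.576 m from the centre of mass.
By the parallel-axis theorem, I = I_cm + md² = 1.314 + 1.971 = 3.285 kg·m².
T = 2π√(I/(mgd)) = 2π√(3.285/(5.94 × 9.84 × 0.576)) = 1.96 s.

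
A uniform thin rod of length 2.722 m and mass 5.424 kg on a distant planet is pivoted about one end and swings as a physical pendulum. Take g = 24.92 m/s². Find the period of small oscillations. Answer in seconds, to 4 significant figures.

For a physical pendulum T = 2π√(I/(mgd)), with d = 1.3610 m from pivot to centre of mass.
I_cm = mL²/12 = 5.424 × 2.722²/12 = 3.3490 kg·m²; I = I_cm + md² = 3.3490 + 5.424 × 1.3610² = 13.396 kg·m².
T = 2π√(13.396/(5.424 × 24.92 × 1.3610)) = 1.696 s.

1.696 s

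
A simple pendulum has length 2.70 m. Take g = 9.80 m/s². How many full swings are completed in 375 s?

T = 2π√(L/g) = 2π√(2.70/9.80) = 3.298 s.
Number of complete oscillations = ⌊375/3.298⌋ = ⌊113.7⌋ = 113.

113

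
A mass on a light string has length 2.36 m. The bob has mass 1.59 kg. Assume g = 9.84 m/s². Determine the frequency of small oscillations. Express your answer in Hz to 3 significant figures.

T = 2π√(L/g) = 2π√(2.36/9.84) = 3.077 s, so f = 1/T = 0.325 Hz.

0.325 Hz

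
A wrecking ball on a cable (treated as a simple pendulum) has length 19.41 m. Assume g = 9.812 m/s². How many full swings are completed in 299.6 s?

33

T = 2π√(L/g) = 2π√(19.41/9.812) = 8.8372 s.
Number of complete oscillations = ⌊299.6/8.8372⌋ = ⌊33.902⌋ = 33.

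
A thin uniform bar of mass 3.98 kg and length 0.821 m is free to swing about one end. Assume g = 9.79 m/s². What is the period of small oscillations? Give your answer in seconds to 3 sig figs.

For a physical pendulum T = 2π√(I/(mgd)), with d = 0.4105 m from pivot to centre of mass.
I_cm = mL²/12 = 3.98 × 0.821²/12 = 0.2236 kg·m²; I = I_cm + md² = 0.2236 + 3.98 × 0.4105² = 0.8942 kg·m².
T = 2π√(0.8942/(3.98 × 9.79 × 0.4105)) = 1.49 s.

1.49 s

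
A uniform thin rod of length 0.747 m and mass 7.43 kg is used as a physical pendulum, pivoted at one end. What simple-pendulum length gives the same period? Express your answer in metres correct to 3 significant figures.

0.498 m

The equivalent simple-pendulum length is L_eq = I/(md), where I is about the pivot and d = 0.3735 m.
I_cm = (1/12)mL² = 0.3455 kg·m², so I = I_cm + md² = 0.3455 + 1.037 = 1.382 kg·m².
L_eq = 1.382/(7.43 × 0.3735) = 0.498 m.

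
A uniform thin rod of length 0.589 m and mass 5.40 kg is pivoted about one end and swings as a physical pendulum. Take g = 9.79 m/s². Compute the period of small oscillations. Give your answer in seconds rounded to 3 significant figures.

For a physical pendulum T = 2π√(I/(mgd)), with d = 0.2945 m from pivot to centre of mass.
I_cm = mL²/12 = 5.40 × 0.589²/12 = 0.1561 kg·m²; I = I_cm + md² = 0.1561 + 5.40 × 0.2945² = 0.6245 kg·m².
T = 2π√(0.6245/(5.40 × 9.79 × 0.2945)) = 1.26 s.

1.26 s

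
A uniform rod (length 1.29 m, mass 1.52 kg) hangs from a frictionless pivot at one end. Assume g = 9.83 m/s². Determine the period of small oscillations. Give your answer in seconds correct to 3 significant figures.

1.86 s

For a physical pendulum T = 2π√(I/(mgd)), with d = 0.6450 m from pivot to centre of mass.
I_cm = mL²/12 = 1.52 × 1.29²/12 = 0.2108 kg·m²; I = I_cm + md² = 0.2108 + 1.52 × 0.6450² = 0.8431 kg·m².
T = 2π√(0.8431/(1.52 × 9.83 × 0.6450)) = 1.86 s.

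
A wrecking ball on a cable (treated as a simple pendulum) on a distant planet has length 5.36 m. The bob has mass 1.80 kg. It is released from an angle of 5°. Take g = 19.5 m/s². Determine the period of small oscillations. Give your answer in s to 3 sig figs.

T = 2π√(L/g) = 2π√(5.36/19.5) = 2π × 0.5243 = 3.29 s.

3.29 s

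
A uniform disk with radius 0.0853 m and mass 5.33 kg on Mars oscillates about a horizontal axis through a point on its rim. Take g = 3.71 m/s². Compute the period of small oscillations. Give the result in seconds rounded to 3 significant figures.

I_cm = ½mr² = 0.01939 kg·m². The pivot is at distance d = 0.0853 m from the centre of mass.
By the parallel-axis theorem, I = I_cm + md² = 0.01939 + 0.03878 = 0.05817 kg·m².
T = 2π√(I/(mgd)) = 2π√(0.05817/(5.33 × 3.71 × 0.0853)) = 1.17 s.

1.17 s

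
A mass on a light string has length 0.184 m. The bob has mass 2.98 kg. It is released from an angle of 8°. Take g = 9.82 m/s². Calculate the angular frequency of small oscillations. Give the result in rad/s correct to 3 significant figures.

7.31 rad/s

ω = √(g/L) = √(9.82/0.184) = 7.31 rad/s.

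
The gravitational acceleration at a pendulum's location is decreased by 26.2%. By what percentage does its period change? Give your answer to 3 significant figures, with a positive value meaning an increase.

T ∝ 1/√g, so T'/T = 1/√(0.7380) = 1.164.
Percentage change in T = (1.164 − 1) × 100% = 16.4%.

16.4%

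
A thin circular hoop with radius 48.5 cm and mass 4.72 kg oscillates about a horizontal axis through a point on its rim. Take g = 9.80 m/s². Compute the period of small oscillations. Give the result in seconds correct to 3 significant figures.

1.98 s

I_cm = mr² = 1.110 kg·m². The pivot is at distance d = 0.485 m from the centre of mass.
By the parallel-axis theorem, I = I_cm + md² = 1.110 + 1.110 = 2.221 kg·m².
T = 2π√(I/(mgd)) = 2π√(2.221/(4.72 × 9.80 × 0.485)) = 1.98 s.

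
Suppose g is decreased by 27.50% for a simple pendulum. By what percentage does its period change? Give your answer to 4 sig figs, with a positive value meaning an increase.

T ∝ 1/√g, so T'/T = 1/√(0.72500) = 1.1744.
Percentage change in T = (1.1744 − 1) × 100% = 17.44%.

17.44%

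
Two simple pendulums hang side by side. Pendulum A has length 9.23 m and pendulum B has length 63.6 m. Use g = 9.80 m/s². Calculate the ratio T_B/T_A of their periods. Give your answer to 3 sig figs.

T ∝ √L, so T_B/T_A = √(L_B/L_A) = √(63.6/9.23) = 2.62.

2.62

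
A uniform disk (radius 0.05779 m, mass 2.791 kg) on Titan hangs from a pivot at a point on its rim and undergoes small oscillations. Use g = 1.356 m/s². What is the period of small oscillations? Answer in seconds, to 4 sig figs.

I_cm = ½mr² = 0.0046605 kg·m². The pivot is at distance d = 0.05779 m from the centre of mass.
By the parallel-axis theorem, I = I_cm + md² = 0.0046605 + 0.0093211 = 0.013982 kg·m².
T = 2π√(I/(mgd)) = 2π√(0.013982/(2.791 × 1.356 × 0.05779)) = 1.589 s.

1.589 s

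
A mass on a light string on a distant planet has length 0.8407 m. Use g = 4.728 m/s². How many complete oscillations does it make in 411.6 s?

T = 2π√(L/g) = 2π√(0.8407/4.728) = 2.6495 s.
Number of complete oscillations = ⌊411.6/2.6495⌋ = ⌊155.35⌋ = 155.

155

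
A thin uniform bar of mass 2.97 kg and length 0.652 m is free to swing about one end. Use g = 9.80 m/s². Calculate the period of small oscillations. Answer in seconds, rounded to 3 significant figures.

For a physical pendulum T = 2π√(I/(mgd)), with d = 0.3260 m from pivot to centre of mass.
I_cm = mL²/12 = 2.97 × 0.652²/12 = 0.1052 kg·m²; I = I_cm + md² = 0.1052 + 2.97 × 0.3260² = 0.4209 kg·m².
T = 2π√(0.4209/(2.97 × 9.80 × 0.3260)) = 1.32 s.

1.32 s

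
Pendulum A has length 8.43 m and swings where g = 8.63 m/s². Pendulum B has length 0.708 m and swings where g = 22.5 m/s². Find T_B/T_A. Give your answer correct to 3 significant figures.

0.179

T = 2π√(L/g), so T_B/T_A = √((L_B/g_B)/(L_A/g_A)) = √((0.708/22.5)/(8.43/8.63)) = 0.179.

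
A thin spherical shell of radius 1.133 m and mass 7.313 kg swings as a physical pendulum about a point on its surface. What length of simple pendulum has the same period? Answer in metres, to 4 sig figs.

The equivalent simple-pendulum length is L_eq = I/(md), where I is about the pivot and d = 1.1330 m.
I_cm = (2/3)mR² = 6.2584 kg·m², so I = I_cm + md² = 6.2584 + 9.3876 = 15.646 kg·m².
L_eq = 15.646/(7.313 × 1.1330) = 1.888 m.

1.888 m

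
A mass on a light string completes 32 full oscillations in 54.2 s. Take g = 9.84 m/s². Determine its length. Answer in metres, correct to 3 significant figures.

0.715 m

T = 54.2/32 = 1.694 s.
From T = 2π√(L/g), L = gT²/(4π²) = 9.84 × 1.694²/(4π²) = 0.715 m.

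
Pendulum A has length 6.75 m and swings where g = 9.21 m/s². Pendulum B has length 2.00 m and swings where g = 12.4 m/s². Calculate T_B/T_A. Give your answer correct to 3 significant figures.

0.469

T = 2π√(L/g), so T_B/T_A = √((L_B/g_B)/(L_A/g_A)) = √((2.00/12.4)/(6.75/9.21)) = 0.469.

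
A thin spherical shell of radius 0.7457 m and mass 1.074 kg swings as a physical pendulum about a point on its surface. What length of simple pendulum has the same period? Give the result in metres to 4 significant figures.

The equivalent simple-pendulum length is L_eq = I/(md), where I is about the pivot and d = 0.74570 m.
I_cm = (2/3)mR² = 0.39815 kg·m², so I = I_cm + md² = 0.39815 + 0.59722 = 0.99536 kg·m².
L_eq = 0.99536/(1.074 × 0.74570) = 1.243 m.

1.243 m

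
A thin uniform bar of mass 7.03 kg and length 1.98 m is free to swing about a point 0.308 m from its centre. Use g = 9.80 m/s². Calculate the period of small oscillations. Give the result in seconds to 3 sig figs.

For a physical pendulum T = 2π√(I/(mgd)), with d = 0.3080 m from pivot to centre of mass.
I_cm = mL²/12 = 7.03 × 1.98²/12 = 2.297 kg·m²; I = I_cm + md² = 2.297 + 7.03 × 0.3080² = 2.964 kg·m².
T = 2π√(2.964/(7.03 × 9.80 × 0.3080)) = 2.35 s.

2.35 s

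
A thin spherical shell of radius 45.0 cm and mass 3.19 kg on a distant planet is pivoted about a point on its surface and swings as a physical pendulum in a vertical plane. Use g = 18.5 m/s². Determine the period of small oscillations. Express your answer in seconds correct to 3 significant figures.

I_cm = (2/3)mr² = 0.4306 kg·m². The pivot is at distance d = 0.450 m from the centre of mass.
By the parallel-axis theorem, I = I_cm + md² = 0.4306 + 0.6460 = 1.077 kg·m².
T = 2π√(I/(mgd)) = 2π√(1.077/(3.19 × 18.5 × 0.450)) = 1.27 s.

1.27 s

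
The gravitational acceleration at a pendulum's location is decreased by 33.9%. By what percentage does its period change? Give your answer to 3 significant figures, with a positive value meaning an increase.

T ∝ 1/√g, so T'/T = 1/√(0.6610) = 1.230.
Percentage change in T = (1.230 − 1) × 100% = 23.0%.

23.0%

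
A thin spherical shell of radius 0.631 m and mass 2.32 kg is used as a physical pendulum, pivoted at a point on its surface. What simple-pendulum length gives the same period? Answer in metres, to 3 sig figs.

The equivalent simple-pendulum length is L_eq = I/(md), where I is about the pivot and d = 0.6310 m.
I_cm = (2/3)mR² = 0.6158 kg·m², so I = I_cm + md² = 0.6158 + 0.9237 = 1.540 kg·m².
L_eq = 1.540/(2.32 × 0.6310) = 1.05 m.

1.05 m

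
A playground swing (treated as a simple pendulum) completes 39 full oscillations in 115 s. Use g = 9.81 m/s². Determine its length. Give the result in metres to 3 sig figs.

2.16 m

T = 115/39 = 2.949 s.
From T = 2π√(L/g), L = gT²/(4π²) = 9.81 × 2.949²/(4π²) = 2.16 m.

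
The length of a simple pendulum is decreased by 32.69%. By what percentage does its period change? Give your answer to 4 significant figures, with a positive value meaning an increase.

-17.96%

T ∝ √L, so T'/T = √(0.67310) = 0.82043.
Percentage change in T = (0.82043 − 1) × 100% = -17.96%.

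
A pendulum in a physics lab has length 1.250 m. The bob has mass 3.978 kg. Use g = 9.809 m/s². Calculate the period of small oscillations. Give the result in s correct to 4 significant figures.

2.243 s

T = 2π√(L/g) = 2π√(1.250/9.809) = 2π × 0.35698 = 2.243 s.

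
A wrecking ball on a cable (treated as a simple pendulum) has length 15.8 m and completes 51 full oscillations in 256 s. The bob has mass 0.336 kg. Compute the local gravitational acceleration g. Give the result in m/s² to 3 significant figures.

24.8 m/s²

T = 256/51 = 5.020 s.
From T = 2π√(L/g), g = 4π²L/T² = 4π² × 15.8/5.020² = 24.8 m/s².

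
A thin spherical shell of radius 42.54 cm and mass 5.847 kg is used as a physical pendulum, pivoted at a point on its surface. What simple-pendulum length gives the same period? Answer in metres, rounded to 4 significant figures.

The equivalent simple-pendulum length is L_eq = I/(md), where I is about the pivot and d = 0.42540 m.
I_cm = (2/3)mR² = 0.70540 kg·m², so I = I_cm + md² = 0.70540 + 1.0581 = 1.7635 kg·m².
L_eq = 1.7635/(5.847 × 0.42540) = 0.7090 m.

0.7090 m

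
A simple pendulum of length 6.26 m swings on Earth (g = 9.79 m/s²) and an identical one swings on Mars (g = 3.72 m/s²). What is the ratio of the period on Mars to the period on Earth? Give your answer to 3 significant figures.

1.62

T ∝ 1/√g, so T₂/T₁ = √(g₁/g₂) = √(9.79/3.72) = 1.62.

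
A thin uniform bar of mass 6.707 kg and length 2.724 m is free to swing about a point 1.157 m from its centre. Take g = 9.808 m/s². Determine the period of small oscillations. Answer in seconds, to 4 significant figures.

2.609 s

For a physical pendulum T = 2π√(I/(mgd)), with d = 1.1570 m from pivot to centre of mass.
I_cm = mL²/12 = 6.707 × 2.724²/12 = 4.1473 kg·m²; I = I_cm + md² = 4.1473 + 6.707 × 1.1570² = 13.126 kg·m².
T = 2π√(13.126/(6.707 × 9.808 × 1.1570)) = 2.609 s.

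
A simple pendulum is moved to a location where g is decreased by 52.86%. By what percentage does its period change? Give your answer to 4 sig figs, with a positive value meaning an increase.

45.65%

T ∝ 1/√g, so T'/T = 1/√(0.47140) = 1.4565.
Percentage change in T = (1.4565 − 1) × 100% = 45.65%.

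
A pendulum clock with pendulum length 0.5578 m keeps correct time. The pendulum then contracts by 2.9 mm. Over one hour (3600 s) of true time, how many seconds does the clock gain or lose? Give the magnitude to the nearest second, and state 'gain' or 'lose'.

gain 9 s

T ∝ √L, so T'/T = √(0.55490/0.5578) = 0.997397.
In 3600 s of true time the clock registers 3600/0.997397 = 3609.4 s, so it gains 9 s.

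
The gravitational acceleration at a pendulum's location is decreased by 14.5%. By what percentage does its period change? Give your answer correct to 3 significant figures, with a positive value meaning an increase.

8.15%

T ∝ 1/√g, so T'/T = 1/√(0.8550) = 1.081.
Percentage change in T = (1.081 − 1) × 100% = 8.15%.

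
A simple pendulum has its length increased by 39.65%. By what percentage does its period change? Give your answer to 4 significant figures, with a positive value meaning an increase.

T ∝ √L, so T'/T = √(1.3965) = 1.1817.
Percentage change in T = (1.1817 − 1) × 100% = 18.17%.

18.17%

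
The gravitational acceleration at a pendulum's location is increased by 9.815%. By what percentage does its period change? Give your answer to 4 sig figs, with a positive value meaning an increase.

T ∝ 1/√g, so T'/T = 1/√(1.0981) = 0.95427.
Percentage change in T = (0.95427 − 1) × 100% = -4.573%.

-4.573%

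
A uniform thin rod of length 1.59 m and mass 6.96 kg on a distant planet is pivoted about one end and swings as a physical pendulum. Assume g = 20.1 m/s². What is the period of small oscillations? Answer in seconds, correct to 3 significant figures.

1.44 s

For a physical pendulum T = 2π√(I/(mgd)), with d = 0.7950 m from pivot to centre of mass.
I_cm = mL²/12 = 6.96 × 1.59²/12 = 1.466 kg·m²; I = I_cm + md² = 1.466 + 6.96 × 0.7950² = 5.865 kg·m².
T = 2π√(5.865/(6.96 × 20.1 × 0.7950)) = 1.44 s.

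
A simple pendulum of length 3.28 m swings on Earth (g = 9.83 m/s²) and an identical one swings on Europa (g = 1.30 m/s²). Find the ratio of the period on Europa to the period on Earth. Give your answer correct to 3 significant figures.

T ∝ 1/√g, so T₂/T₁ = √(g₁/g₂) = √(9.83/1.30) = 2.75.

2.75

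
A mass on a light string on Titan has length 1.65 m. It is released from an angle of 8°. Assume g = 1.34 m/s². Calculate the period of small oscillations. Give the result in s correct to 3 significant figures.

6.97 s

T = 2π√(L/g) = 2π√(1.65/1.34) = 2π × 1.110 = 6.97 s.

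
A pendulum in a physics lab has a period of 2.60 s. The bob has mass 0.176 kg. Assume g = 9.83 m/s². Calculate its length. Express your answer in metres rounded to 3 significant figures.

1.68 m

From T = 2π√(L/g), L = gT²/(4π²) = 9.83 × 2.600²/(4π²) = 1.68 m.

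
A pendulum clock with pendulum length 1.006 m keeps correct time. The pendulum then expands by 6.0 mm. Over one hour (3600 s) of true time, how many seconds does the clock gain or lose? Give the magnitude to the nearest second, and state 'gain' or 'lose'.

lose 11 s

T ∝ √L, so T'/T = √(1.01200/1.006) = 1.00298.
In 3600 s of true time the clock registers 3600/1.00298 = 3589.3 s, so it loses 11 s.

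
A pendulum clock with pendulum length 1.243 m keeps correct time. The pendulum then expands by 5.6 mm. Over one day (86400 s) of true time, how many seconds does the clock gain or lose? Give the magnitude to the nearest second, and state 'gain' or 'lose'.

T ∝ √L, so T'/T = √(1.24860/1.243) = 1.00225.
In 86400 s of true time the clock registers 86400/1.00225 = 86206.0 s, so it loses 194 s.

lose 194 s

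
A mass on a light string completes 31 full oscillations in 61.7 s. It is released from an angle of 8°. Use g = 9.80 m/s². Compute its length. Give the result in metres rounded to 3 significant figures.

T = 61.7/31 = 1.990 s.
From T = 2π√(L/g), L = gT²/(4π²) = 9.80 × 1.990²/(4π²) = 0.983 m.

0.983 m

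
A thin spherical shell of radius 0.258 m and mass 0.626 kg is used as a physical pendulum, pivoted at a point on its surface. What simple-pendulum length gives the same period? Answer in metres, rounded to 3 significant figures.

The equivalent simple-pendulum length is L_eq = I/(md), where I is about the pivot and d = 0.2580 m.
I_cm = (2/3)mR² = 0.02778 kg·m², so I = I_cm + md² = 0.02778 + 0.04167 = 0.06945 kg·m².
L_eq = 0.06945/(0.626 × 0.2580) = 0.430 m.

0.430 m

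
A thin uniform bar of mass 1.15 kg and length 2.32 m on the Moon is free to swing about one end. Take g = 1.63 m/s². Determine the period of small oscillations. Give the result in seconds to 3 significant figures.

For a physical pendulum T = 2π√(I/(mgd)), with d = 1.160 m from pivot to centre of mass.
I_cm = mL²/12 = 1.15 × 2.32²/12 = 0.5158 kg·m²; I = I_cm + md² = 0.5158 + 1.15 × 1.160² = 2.063 kg·m².
T = 2π√(2.063/(1.15 × 1.63 × 1.160)) = 6.12 s.

6.12 s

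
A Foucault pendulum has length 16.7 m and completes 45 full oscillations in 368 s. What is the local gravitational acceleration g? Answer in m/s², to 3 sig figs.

9.86 m/s²

T = 368/45 = 8.178 s.
From T = 2π√(L/g), g = 4π²L/T² = 4π² × 16.7/8.178² = 9.86 m/s².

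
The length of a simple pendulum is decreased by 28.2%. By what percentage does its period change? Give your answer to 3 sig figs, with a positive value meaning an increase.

-15.3%

T ∝ √L, so T'/T = √(0.7180) = 0.8473.
Percentage change in T = (0.8473 − 1) × 100% = -15.3%.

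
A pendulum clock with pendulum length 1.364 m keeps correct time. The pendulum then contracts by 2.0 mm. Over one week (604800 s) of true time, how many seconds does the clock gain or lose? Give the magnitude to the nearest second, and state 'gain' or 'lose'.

T ∝ √L, so T'/T = √(1.36200/1.364) = 0.999267.
In 604800 s of true time the clock registers 604800/0.999267 = 605243.9 s, so it gains 444 s.

gain 444 s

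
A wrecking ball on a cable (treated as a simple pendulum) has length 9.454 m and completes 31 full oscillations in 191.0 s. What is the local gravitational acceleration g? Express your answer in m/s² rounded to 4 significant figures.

T = 191.0/31 = 6.1613 s.
From T = 2π√(L/g), g = 4π²L/T² = 4π² × 9.454/6.1613² = 9.832 m/s².

9.832 m/s²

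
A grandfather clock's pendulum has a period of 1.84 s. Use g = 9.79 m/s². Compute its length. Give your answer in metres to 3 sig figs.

0.840 m

From T = 2π√(L/g), L = gT²/(4π²) = 9.79 × 1.840²/(4π²) = 0.840 m.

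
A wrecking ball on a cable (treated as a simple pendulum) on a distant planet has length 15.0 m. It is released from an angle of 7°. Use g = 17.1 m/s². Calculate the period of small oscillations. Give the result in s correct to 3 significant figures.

5.88 s

T = 2π√(L/g) = 2π√(15.0/17.1) = 2π × 0.9366 = 5.88 s.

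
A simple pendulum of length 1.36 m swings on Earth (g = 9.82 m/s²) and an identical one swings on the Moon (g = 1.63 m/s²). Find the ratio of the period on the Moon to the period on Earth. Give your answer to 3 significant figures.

T ∝ 1/√g, so T₂/T₁ = √(g₁/g₂) = √(9.82/1.63) = 2.45.

2.45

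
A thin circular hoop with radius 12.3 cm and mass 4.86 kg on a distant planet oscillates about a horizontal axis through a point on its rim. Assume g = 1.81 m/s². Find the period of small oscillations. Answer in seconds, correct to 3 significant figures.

2.32 s

I_cm = mr² = 0.07353 kg·m². The pivot is at distance d = 0.123 m from the centre of mass.
By the parallel-axis theorem, I = I_cm + md² = 0.07353 + 0.07353 = 0.1471 kg·m².
T = 2π√(I/(mgd)) = 2π√(0.1471/(4.86 × 1.81 × 0.123)) = 2.32 s.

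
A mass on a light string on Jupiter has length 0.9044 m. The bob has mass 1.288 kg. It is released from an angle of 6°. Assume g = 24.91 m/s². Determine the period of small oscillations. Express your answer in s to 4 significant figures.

1.197 s

T = 2π√(L/g) = 2π√(0.9044/24.91) = 2π × 0.19054 = 1.197 s.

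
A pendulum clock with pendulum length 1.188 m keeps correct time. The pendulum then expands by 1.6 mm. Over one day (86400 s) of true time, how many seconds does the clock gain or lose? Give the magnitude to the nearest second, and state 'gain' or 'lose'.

lose 58 s

T ∝ √L, so T'/T = √(1.18960/1.188) = 1.00067.
In 86400 s of true time the clock registers 86400/1.00067 = 86341.9 s, so it loses 58 s.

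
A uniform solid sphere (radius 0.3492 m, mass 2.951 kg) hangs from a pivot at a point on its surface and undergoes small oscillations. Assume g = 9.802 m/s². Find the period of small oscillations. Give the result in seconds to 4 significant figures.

I_cm = (2/5)mr² = 0.14394 kg·m². The pivot is at distance d = 0.3492 m from the centre of mass.
By the parallel-axis theorem, I = I_cm + md² = 0.14394 + 0.35985 = 0.50379 kg·m².
T = 2π√(I/(mgd)) = 2π√(0.50379/(2.951 × 9.802 × 0.3492)) = 1.403 s.

1.403 s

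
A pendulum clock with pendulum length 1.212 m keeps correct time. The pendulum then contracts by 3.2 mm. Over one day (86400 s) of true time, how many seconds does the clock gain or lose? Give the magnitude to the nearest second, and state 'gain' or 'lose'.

gain 114 s

T ∝ √L, so T'/T = √(1.20880/1.212) = 0.998679.
In 86400 s of true time the clock registers 86400/0.998679 = 86514.3 s, so it gains 114 s.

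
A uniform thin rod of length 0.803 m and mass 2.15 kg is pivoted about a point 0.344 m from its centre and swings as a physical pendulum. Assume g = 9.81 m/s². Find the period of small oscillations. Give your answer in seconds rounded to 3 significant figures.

For a physical pendulum T = 2π√(I/(mgd)), with d = 0.3440 m from pivot to centre of mass.
I_cm = mL²/12 = 2.15 × 0.803²/12 = 0.1155 kg·m²; I = I_cm + md² = 0.1155 + 2.15 × 0.3440² = 0.3700 kg·m².
T = 2π√(0.3700/(2.15 × 9.81 × 0.3440)) = 1.42 s.

1.42 s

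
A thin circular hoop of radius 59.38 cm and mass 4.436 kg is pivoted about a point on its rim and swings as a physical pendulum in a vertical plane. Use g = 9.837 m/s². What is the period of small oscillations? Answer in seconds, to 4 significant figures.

2.183 s

I_cm = mr² = 1.5641 kg·m². The pivot is at distance d = 0.5938 m from the centre of mass.
By the parallel-axis theorem, I = I_cm + md² = 1.5641 + 1.5641 = 3.1283 kg·m².
T = 2π√(I/(mgd)) = 2π√(3.1283/(4.436 × 9.837 × 0.5938)) = 2.183 s.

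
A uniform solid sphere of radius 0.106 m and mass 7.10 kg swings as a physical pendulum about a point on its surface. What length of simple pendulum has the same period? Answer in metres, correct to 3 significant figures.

The equivalent simple-pendulum length is L_eq = I/(md), where I is about the pivot and d = 0.1060 m.
I_cm = (2/5)mR² = 0.03191 kg·m², so I = I_cm + md² = 0.03191 + 0.07978 = 0.1117 kg·m².
L_eq = 0.1117/(7.10 × 0.1060) = 0.148 m.

0.148 m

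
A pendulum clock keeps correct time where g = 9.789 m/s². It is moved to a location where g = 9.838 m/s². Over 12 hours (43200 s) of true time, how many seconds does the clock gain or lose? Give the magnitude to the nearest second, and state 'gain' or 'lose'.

gain 108 s

The clock's period scales as T ∝ 1/√g, so T'/T = √(9.789/9.838) = 0.997507.
In 43200 s of true time the clock registers 43200/0.997507 = 43308.0 s, so it gains 108 s.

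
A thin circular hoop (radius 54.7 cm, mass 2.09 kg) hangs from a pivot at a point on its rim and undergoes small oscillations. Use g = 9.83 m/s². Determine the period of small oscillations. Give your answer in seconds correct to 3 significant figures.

I_cm = mr² = 0.6253 kg·m². The pivot is at distance d = 0.547 m from the centre of mass.
By the parallel-axis theorem, I = I_cm + md² = 0.6253 + 0.6253 = 1.251 kg·m².
T = 2π√(I/(mgd)) = 2π√(1.251/(2.09 × 9.83 × 0.547)) = 2.10 s.

2.10 s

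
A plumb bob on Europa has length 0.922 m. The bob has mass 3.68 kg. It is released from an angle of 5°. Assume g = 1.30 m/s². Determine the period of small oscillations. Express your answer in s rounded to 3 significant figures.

T = 2π√(L/g) = 2π√(0.922/1.30) = 2π × 0.8422 = 5.29 s.

5.29 s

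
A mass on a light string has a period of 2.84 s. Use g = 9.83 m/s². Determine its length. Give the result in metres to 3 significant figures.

2.01 m

From T = 2π√(L/g), L = gT²/(4π²) = 9.83 × 2.840²/(4π²) = 2.01 m.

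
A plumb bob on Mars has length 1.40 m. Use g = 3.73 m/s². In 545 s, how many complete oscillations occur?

T = 2π√(L/g) = 2π√(1.40/3.73) = 3.849 s.
Number of complete oscillations = ⌊545/3.849⌋ = ⌊141.6⌋ = 141.

141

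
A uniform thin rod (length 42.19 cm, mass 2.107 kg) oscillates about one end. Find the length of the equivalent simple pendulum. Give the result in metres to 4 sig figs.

The equivalent simple-pendulum length is L_eq = I/(md), where I is about the pivot and d = 0.21095 m.
I_cm = (1/12)mL² = 0.031254 kg·m², so I = I_cm + md² = 0.031254 + 0.093761 = 0.12502 kg·m².
L_eq = 0.12502/(2.107 × 0.21095) = 0.2813 m.

0.2813 m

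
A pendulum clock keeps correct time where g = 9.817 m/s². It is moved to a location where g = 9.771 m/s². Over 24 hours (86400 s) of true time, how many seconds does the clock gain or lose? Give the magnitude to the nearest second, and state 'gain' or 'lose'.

The clock's period scales as T ∝ 1/√g, so T'/T = √(9.817/9.771) = 1.00235.
In 86400 s of true time the clock registers 86400/1.00235 = 86197.3 s, so it loses 203 s.

lose 203 s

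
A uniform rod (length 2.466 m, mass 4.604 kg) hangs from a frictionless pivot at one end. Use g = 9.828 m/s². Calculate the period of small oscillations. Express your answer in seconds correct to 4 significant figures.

For a physical pendulum T = 2π√(I/(mgd)), with d = 1.2330 m from pivot to centre of mass.
I_cm = mL²/12 = 4.604 × 2.466²/12 = 2.3331 kg·m²; I = I_cm + md² = 2.3331 + 4.604 × 1.2330² = 9.3325 kg·m².
T = 2π√(9.3325/(4.604 × 9.828 × 1.2330)) = 2.570 s.

2.570 s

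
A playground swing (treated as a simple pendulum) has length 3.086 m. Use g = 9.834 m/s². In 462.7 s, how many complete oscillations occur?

131

T = 2π√(L/g) = 2π√(3.086/9.834) = 3.5198 s.
Number of complete oscillations = ⌊462.7/3.5198⌋ = ⌊131.46⌋ = 131.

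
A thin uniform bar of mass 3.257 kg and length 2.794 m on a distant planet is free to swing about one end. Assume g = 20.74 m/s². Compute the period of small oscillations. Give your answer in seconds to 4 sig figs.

For a physical pendulum T = 2π√(I/(mgd)), with d = 1.3970 m from pivot to centre of mass.
I_cm = mL²/12 = 3.257 × 2.794²/12 = 2.1188 kg·m²; I = I_cm + md² = 2.1188 + 3.257 × 1.3970² = 8.4752 kg·m².
T = 2π√(8.4752/(3.257 × 20.74 × 1.3970)) = 1.883 s.

1.883 s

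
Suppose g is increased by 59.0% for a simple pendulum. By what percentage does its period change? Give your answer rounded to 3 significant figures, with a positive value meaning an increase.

-20.7%

T ∝ 1/√g, so T'/T = 1/√(1.590) = 0.7931.
Percentage change in T = (0.7931 − 1) × 100% = -20.7%.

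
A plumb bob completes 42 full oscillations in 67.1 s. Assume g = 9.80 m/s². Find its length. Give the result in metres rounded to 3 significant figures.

T = 67.1/42 = 1.598 s.
From T = 2π√(L/g), L = gT²/(4π²) = 9.80 × 1.598²/(4π²) = 0.634 m.

0.634 m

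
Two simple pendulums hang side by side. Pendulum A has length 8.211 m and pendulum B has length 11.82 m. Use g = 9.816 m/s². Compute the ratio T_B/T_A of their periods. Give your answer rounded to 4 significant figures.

T ∝ √L, so T_B/T_A = √(L_B/L_A) = √(11.82/8.211) = 1.200.

1.200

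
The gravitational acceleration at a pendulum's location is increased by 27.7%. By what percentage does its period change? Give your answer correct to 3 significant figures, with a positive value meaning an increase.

-11.5%

T ∝ 1/√g, so T'/T = 1/√(1.277) = 0.8849.
Percentage change in T = (0.8849 − 1) × 100% = -11.5%.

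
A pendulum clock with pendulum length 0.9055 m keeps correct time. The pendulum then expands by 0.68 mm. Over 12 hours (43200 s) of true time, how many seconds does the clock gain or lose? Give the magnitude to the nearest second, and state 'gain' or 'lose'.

T ∝ √L, so T'/T = √(0.90618/0.9055) = 1.00038.
In 43200 s of true time the clock registers 43200/1.00038 = 43183.8 s, so it loses 16 s.

lose 16 s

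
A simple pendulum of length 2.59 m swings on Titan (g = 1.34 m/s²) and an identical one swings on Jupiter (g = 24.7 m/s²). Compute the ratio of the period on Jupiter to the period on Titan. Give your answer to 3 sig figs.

T ∝ 1/√g, so T₂/T₁ = √(g₁/g₂) = √(1.34/24.7) = 0.233.

0.233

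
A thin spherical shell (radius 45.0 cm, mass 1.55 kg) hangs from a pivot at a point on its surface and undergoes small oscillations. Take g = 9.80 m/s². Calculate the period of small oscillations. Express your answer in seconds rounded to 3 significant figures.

1.74 s

I_cm = (2/3)mr² = 0.2092 kg·m². The pivot is at distance d = 0.450 m from the centre of mass.
By the parallel-axis theorem, I = I_cm + md² = 0.2092 + 0.3139 = 0.5231 kg·m².
T = 2π√(I/(mgd)) = 2π√(0.5231/(1.55 × 9.80 × 0.450)) = 1.74 s.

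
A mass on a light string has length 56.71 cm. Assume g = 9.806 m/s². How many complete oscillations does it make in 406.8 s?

T = 2π√(L/g) = 2π√(0.5671/9.806) = 1.5110 s.
Number of complete oscillations = ⌊406.8/1.5110⌋ = ⌊269.23⌋ = 269.

269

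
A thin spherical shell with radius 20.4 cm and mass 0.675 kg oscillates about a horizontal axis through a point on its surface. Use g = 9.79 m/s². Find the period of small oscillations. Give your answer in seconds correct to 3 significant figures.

I_cm = (2/3)mr² = 0.01873 kg·m². The pivot is at distance d = 0.204 m from the centre of mass.
By the parallel-axis theorem, I = I_cm + md² = 0.01873 + 0.02809 = 0.04682 kg·m².
T = 2π√(I/(mgd)) = 2π√(0.04682/(0.675 × 9.79 × 0.204)) = 1.17 s.

1.17 s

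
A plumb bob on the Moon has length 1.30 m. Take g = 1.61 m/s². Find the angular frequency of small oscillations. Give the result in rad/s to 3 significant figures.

1.11 rad/s

ω = √(g/L) = √(1.61/1.30) = 1.11 rad/s.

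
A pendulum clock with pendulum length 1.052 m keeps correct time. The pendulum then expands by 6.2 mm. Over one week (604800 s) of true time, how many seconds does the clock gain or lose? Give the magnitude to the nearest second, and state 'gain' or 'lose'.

lose 1774 s

T ∝ √L, so T'/T = √(1.05820/1.052) = 1.00294.
In 604800 s of true time the clock registers 604800/1.00294 = 603025.6 s, so it loses 1774 s.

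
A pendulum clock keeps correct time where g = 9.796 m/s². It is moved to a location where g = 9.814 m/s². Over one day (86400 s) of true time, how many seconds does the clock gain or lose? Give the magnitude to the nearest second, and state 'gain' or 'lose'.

The clock's period scales as T ∝ 1/√g, so T'/T = √(9.796/9.814) = 0.999083.
In 86400 s of true time the clock registers 86400/0.999083 = 86479.3 s, so it gains 79 s.

gain 79 s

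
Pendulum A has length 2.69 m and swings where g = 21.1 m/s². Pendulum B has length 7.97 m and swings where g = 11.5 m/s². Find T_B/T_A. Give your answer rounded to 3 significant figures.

T = 2π√(L/g), so T_B/T_A = √((L_B/g_B)/(L_A/g_A)) = √((7.97/11.5)/(2.69/21.1)) = 2.33.

2.33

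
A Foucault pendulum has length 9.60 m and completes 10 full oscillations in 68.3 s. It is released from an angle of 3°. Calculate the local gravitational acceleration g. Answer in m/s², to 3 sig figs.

T = 68.3/10 = 6.830 s.
From T = 2π√(L/g), g = 4π²L/T² = 4π² × 9.60/6.830² = 8.12 m/s².

8.12 m/s²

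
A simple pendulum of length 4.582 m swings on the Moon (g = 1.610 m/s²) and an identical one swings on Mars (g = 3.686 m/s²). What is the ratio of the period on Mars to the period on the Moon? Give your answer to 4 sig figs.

0.6609

T ∝ 1/√g, so T₂/T₁ = √(g₁/g₂) = √(1.610/3.686) = 0.6609.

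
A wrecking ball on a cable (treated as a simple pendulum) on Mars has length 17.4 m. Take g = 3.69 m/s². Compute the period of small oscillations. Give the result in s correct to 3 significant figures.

T = 2π√(L/g) = 2π√(17.4/3.69) = 2π × 2.172 = 13.6 s.

13.6 s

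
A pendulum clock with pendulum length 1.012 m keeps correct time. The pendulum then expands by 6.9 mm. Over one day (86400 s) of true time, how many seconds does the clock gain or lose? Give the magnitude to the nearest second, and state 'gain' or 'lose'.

T ∝ √L, so T'/T = √(1.01890/1.012) = 1.00340.
In 86400 s of true time the clock registers 86400/1.00340 = 86107.0 s, so it loses 293 s.

lose 293 s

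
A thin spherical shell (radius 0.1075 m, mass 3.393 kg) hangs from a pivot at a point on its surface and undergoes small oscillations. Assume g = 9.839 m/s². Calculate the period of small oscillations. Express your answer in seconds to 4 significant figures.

0.8479 s

I_cm = (2/3)mr² = 0.026140 kg·m². The pivot is at distance d = 0.1075 m from the centre of mass.
By the parallel-axis theorem, I = I_cm + md² = 0.026140 + 0.039210 = 0.065351 kg·m².
T = 2π√(I/(mgd)) = 2π√(0.065351/(3.393 × 9.839 × 0.1075)) = 0.8479 s.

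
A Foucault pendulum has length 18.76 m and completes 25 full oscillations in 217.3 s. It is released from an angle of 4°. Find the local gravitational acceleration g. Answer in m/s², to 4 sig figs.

9.803 m/s²

T = 217.3/25 = 8.6920 s.
From T = 2π√(L/g), g = 4π²L/T² = 4π² × 18.76/8.6920² = 9.803 m/s².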